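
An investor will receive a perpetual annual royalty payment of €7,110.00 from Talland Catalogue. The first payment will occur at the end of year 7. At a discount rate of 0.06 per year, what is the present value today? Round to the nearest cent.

Value at end of year 6: C / r = €7,110.00 / 0.06 = €118,500.0000
Discount to today: PV = €118,500.0000 / (1 + 0.06)^6 = €118,500.0000 / 1.418519 = €83,537.82

€83537.82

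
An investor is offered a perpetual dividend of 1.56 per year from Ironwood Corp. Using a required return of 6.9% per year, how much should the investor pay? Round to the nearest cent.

22.61

Level perpetuity: PV = C / r = 1.56 / 0.069 = 22.61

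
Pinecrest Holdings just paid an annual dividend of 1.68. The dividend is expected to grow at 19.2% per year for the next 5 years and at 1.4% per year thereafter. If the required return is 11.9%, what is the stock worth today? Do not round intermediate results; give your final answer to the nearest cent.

32.45

D_1 = 2.00256
D_2 = 2.38705
D_3 = 2.84537
D_4 = 3.39168
D_5 = 4.04288
Terminal value at year 5: TV = D_5×(1+g_2)/(r−g_2) = 4.09948/0.105 = 39.04264
P_0 = D_1/(1+r)^1 + D_2/(1+r)^2 + D_3/(1+r)^3 + D_4/(1+r)^4 + D_5/(1+r)^5 + TV/(1+r)^5
    = 1.78960 + 1.90635 + 2.03071 + 2.16319 + 2.30431 + 22.25301 = 32.44716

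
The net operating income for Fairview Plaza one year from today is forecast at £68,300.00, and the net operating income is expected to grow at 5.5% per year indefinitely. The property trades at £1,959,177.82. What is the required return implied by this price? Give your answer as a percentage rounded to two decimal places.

8.99%

P = D₁/(r − g) ⇒ r = D₁/P + g = £68,300.0000/£1,959,177.82 + 0.055 = 0.034862 + 0.055 = 0.089862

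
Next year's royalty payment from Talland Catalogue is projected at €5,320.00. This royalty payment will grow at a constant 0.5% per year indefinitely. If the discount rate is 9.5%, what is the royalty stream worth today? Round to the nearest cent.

Growing perpetuity: P = D₁ / (r − g) = €5,320.0000 / (0.095 − 0.005) = €59,111.11

€59111.11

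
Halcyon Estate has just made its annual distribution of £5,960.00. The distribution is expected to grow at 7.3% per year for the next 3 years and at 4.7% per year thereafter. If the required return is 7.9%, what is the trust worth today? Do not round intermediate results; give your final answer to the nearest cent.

£209450.62

D_1 = 6395.08000
D_2 = 6861.92084
D_3 = 7362.84106
Terminal value at year 3: TV = D_3×(1+g_2)/(r−g_2) = 7708.89459/0.032 = 240902.95598
P_0 = D_1/(1+r)^1 + D_2/(1+r)^2 + D_3/(1+r)^3 + TV/(1+r)^3
    = 5926.85820 + 5893.90070 + 5861.12646 + 191768.73125 = 209450.61660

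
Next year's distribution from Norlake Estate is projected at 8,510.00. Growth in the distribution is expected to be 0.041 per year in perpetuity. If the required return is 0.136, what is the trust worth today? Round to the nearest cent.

89578.95

Growing perpetuity: P = D₁ / (r − g) = 8,510.0000 / (0.136 − 0.041) = 89,578.95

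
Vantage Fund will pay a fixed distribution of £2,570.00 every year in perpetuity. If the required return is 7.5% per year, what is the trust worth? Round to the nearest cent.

£34266.67

Level perpetuity: PV = C / r = £2,570.00 / 0.075 = £34,266.67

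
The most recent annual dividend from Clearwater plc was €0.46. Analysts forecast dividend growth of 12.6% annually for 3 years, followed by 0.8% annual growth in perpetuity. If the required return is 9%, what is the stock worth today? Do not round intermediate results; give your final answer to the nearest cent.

D_1 = 0.51796
D_2 = 0.58322
D_3 = 0.65671
Terminal value at year 3: TV = D_3×(1+g_2)/(r−g_2) = 0.66196/0.082 = 8.07272
P_0 = D_1/(1+r)^1 + D_2/(1+r)^2 + D_3/(1+r)^3 + TV/(1+r)^3
    = 0.47519 + 0.49089 + 0.50710 + 6.23362 = 7.70680

€7.71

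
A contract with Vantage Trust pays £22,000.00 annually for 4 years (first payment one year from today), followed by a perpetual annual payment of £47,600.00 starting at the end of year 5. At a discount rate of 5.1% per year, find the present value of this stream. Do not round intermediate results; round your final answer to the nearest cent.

£842767.47

PV of 4-year annuity: £22,000.00 × [1 − (1+0.051)^−4] / 0.051 = 77830.03926
Perpetuity value at year 4: £47,600.00 / 0.051 = 933333.33333
PV of perpetuity: 933333.33333 / (1+0.051)^4 = 764937.43022
Total PV = 77830.03926 + 764937.43022 = 842767.46947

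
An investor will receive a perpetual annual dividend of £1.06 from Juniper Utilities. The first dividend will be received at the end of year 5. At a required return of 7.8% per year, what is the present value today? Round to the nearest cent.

Value at end of year 4: C / r = £1.06 / 0.078 = £13.5897
Discount to today: PV = £13.5897 / (1 + 0.078)^4 = £13.5897 / 1.350439 = £10.06

£10.06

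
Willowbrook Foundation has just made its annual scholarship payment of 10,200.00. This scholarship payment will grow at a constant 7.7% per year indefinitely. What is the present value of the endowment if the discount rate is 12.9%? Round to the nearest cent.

211257.69

D₁ = D₀ × (1 + g) = 10,200.00 × 1.077 = 10,985.4000
Growing perpetuity: P = D₁ / (r − g) = 10,985.4000 / (0.129 − 0.077) = 211,257.69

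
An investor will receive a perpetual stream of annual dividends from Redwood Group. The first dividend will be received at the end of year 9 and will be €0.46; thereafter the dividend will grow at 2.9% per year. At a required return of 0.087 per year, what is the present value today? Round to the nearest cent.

Value at end of year 8: C₁ / (r − g) = €0.46 / (0.087 − 0.029) = €7.9310
Discount to today: PV = €7.9310 / (1 + 0.087)^8 = €7.9310 / 1.949110 = €4.07

€4.07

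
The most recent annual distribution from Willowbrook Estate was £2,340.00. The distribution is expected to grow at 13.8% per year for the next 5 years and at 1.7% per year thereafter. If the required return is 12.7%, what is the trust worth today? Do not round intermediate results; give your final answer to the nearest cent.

£34758.06

D_1 = 2662.92000
D_2 = 3030.40296
D_3 = 3448.59857
D_4 = 3924.50517
D_5 = 4466.08688
Terminal value at year 5: TV = D_5×(1+g_2)/(r−g_2) = 4542.01036/0.11 = 41291.00329
P_0 = D_1/(1+r)^1 + D_2/(1+r)^2 + D_3/(1+r)^3 + D_4/(1+r)^4 + D_5/(1+r)^5 + TV/(1+r)^5
    = 2362.83940 + 2385.90172 + 2409.18913 + 2432.70384 + 2456.44807 + 22710.97898 = 34758.06113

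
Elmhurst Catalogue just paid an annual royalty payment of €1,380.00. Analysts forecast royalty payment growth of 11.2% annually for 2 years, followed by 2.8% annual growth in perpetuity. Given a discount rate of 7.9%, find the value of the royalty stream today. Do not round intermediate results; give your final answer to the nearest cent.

€32431.87

D_1 = 1534.56000
D_2 = 1706.43072
Terminal value at year 2: TV = D_2×(1+g_2)/(r−g_2) = 1754.21078/0.051 = 34396.28981
P_0 = D_1/(1+r)^1 + D_2/(1+r)^2 + TV/(1+r)^2
    = 1422.20575 + 1465.70231 + 29543.96023 = 32431.86829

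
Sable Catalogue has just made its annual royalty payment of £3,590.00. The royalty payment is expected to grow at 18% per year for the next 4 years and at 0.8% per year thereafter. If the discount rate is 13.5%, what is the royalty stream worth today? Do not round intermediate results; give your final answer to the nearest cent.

£49129.53

D_1 = 4236.20000
D_2 = 4998.71600
D_3 = 5898.48488
D_4 = 6960.21216
Terminal value at year 4: TV = D_4×(1+g_2)/(r−g_2) = 7015.89386/0.127 = 55243.25871
P_0 = D_1/(1+r)^1 + D_2/(1+r)^2 + D_3/(1+r)^3 + D_4/(1+r)^4 + TV/(1+r)^4
    = 3732.33480 + 3880.31283 + 4034.15784 + 4194.10242 + 33288.62393 = 49129.53182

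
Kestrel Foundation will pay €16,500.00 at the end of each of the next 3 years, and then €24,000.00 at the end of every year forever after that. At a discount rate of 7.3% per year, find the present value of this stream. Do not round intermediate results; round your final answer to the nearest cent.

€309192.14

PV of 3-year annuity: €16,500.00 × [1 − (1+0.073)^−3] / 0.073 = 43064.96789
Perpetuity value at year 3: €24,000.00 / 0.073 = 328767.12329
PV of perpetuity: 328767.12329 / (1+0.073)^3 = 266127.17000
Total PV = 43064.96789 + 266127.17000 = 309192.13788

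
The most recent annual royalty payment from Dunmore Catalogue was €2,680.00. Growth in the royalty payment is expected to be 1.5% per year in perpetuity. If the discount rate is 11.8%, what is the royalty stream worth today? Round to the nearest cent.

D₁ = D₀ × (1 + g) = €2,680.00 × 1.015 = €2,720.2000
Growing perpetuity: P = D₁ / (r − g) = €2,720.2000 / (0.118 − 0.015) = €26,409.71

€26409.71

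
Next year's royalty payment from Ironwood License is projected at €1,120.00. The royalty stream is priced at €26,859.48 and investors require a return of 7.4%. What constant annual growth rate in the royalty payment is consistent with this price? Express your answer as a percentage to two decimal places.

P = D₁/(r−g) ⇒ g = r − D₁/P = 0.074 − €1,120.00/€26,859.48 = 0.032302

3.23%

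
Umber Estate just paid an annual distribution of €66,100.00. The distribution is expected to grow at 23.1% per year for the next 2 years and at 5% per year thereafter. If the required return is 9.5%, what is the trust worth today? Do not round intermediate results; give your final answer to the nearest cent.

€2107092.27

D_1 = 81369.10000
D_2 = 100165.36210
Terminal value at year 2: TV = D_2×(1+g_2)/(r−g_2) = 105173.63020/0.045 = 2337191.78233
P_0 = D_1/(1+r)^1 + D_2/(1+r)^2 + TV/(1+r)^2
    = 74309.68037 + 83539.01053 + 1949243.57902 = 2107092.26991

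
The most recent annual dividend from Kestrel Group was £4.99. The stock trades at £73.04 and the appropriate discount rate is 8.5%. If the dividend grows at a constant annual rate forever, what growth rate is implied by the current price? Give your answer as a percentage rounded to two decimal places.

1.56%

P = D₀(1+g)/(r−g) ⇒ P(r−g) = D₀(1+g) ⇒ g(P+D₀) = P·r − D₀
g = (P·r − D₀)/(P + D₀) = (£73.04×0.085 − £4.99) / (£73.04 + £4.99) = 0.015615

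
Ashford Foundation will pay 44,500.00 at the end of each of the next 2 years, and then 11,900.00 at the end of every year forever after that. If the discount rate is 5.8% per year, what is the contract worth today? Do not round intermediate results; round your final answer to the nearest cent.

265108.95

PV of 2-year annuity: 44,500.00 × [1 − (1+0.058)^−2] / 0.058 = 81815.20935
Perpetuity value at year 2: 11,900.00 / 0.058 = 205172.41379
PV of perpetuity: 205172.41379 / (1+0.058)^2 = 183293.73983
Total PV = 81815.20935 + 183293.73983 = 265108.94918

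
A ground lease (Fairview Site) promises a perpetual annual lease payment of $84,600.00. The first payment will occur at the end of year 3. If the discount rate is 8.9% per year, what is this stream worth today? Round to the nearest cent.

Value at end of year 2: C / r = $84,600.00 / 0.089 = $950,561.7978
Discount to today: PV = $950,561.7978 / (1 + 0.089)^2 = $950,561.7978 / 1.185921 = $801,538.89

$801538.89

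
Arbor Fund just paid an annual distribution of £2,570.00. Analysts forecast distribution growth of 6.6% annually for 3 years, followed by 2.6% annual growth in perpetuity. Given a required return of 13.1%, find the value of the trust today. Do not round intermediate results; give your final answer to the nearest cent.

D_1 = 2739.62000
D_2 = 2920.43492
D_3 = 3113.18362
Terminal value at year 3: TV = D_3×(1+g_2)/(r−g_2) = 3194.12640/0.105 = 30420.25142
P_0 = D_1/(1+r)^1 + D_2/(1+r)^2 + D_3/(1+r)^3 + TV/(1+r)^3
    = 2422.29885 + 2283.08627 + 2151.87442 + 21026.88717 = 27884.14671

£27884.15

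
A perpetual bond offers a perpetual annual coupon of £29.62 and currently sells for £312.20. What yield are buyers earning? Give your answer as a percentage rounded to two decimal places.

P = C/r ⇒ r = C/P = £29.62/£312.20 = 0.094875

9.49%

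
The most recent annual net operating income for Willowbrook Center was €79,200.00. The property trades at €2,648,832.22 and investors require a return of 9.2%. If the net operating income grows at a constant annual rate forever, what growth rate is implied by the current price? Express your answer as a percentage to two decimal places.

P = D₀(1+g)/(r−g) ⇒ P(r−g) = D₀(1+g) ⇒ g(P+D₀) = P·r − D₀
g = (P·r − D₀)/(P + D₀) = (€2,648,832.22×0.092 − €79,200.00) / (€2,648,832.22 + €79,200.00) = 0.060297

6.03%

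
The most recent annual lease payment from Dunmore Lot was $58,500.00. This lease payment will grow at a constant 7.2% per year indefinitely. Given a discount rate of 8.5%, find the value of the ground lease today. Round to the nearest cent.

$4824000.00

D₁ = D₀ × (1 + g) = $58,500.00 × 1.072 = $62,712.0000
Growing perpetuity: P = D₁ / (r − g) = $62,712.0000 / (0.085 − 0.072) = $4,824,000.00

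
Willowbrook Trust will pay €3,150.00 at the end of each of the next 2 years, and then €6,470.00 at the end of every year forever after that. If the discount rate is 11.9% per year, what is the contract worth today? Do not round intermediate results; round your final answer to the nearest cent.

PV of 2-year annuity: €3,150.00 × [1 − (1+0.119)^−2] / 0.119 = 5330.66435
Perpetuity value at year 2: €6,470.00 / 0.119 = 54369.74790
PV of perpetuity: 54369.74790 / (1+0.119)^2 = 43420.73256
Total PV = 5330.66435 + 43420.73256 = 48751.39690

€48751.40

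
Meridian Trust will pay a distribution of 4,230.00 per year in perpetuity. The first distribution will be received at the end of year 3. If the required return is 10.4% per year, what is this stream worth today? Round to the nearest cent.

33370.97

Value at end of year 2: C / r = 4,230.00 / 0.104 = 40,673.0769
Discount to today: PV = 40,673.0769 / (1 + 0.104)^2 = 40,673.0769 / 1.218816 = 33,370.97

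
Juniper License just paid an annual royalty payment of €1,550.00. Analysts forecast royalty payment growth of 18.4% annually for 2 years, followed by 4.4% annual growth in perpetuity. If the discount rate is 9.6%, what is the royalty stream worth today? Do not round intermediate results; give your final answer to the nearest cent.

€39800.45

D_1 = 1835.20000
D_2 = 2172.87680
Terminal value at year 2: TV = D_2×(1+g_2)/(r−g_2) = 2268.48338/0.052 = 43624.68037
P_0 = D_1/(1+r)^1 + D_2/(1+r)^2 + TV/(1+r)^2
    = 1674.45255 + 1808.89765 + 36317.09898 = 39800.44919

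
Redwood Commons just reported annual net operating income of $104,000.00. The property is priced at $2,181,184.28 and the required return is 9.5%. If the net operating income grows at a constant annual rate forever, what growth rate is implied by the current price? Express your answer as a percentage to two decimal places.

4.52%

P = D₀(1+g)/(r−g) ⇒ P(r−g) = D₀(1+g) ⇒ g(P+D₀) = P·r − D₀
g = (P·r − D₀)/(P + D₀) = ($2,181,184.28×0.095 − $104,000.00) / ($2,181,184.28 + $104,000.00) = 0.045166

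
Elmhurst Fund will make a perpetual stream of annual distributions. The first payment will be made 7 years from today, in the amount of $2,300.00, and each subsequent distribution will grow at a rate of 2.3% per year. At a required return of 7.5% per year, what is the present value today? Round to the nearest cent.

Value at end of year 6: C₁ / (r − g) = $2,300.00 / (0.075 − 0.023) = $44,230.7692
Discount to today: PV = $44,230.7692 / (1 + 0.075)^6 = $44,230.7692 / 1.543302 = $28,659.84

$28659.84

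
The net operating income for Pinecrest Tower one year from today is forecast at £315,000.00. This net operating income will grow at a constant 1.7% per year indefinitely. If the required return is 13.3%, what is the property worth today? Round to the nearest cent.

£2715517.24

Growing perpetuity: P = D₁ / (r − g) = £315,000.0000 / (0.133 − 0.017) = £2,715,517.24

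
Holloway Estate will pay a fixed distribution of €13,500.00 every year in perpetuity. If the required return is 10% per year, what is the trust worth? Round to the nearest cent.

Level perpetuity: PV = C / r = €13,500.00 / 0.1 = €135,000.00

€135000.00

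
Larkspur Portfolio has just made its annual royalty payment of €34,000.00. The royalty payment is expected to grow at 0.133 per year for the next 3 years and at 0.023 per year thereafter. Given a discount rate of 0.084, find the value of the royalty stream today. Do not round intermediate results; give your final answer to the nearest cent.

€762570.80

D_1 = 38522.00000
D_2 = 43645.42600
D_3 = 49450.26766
Terminal value at year 3: TV = D_3×(1+g_2)/(r−g_2) = 50587.62381/0.061 = 829305.30843
P_0 = D_1/(1+r)^1 + D_2/(1+r)^2 + D_3/(1+r)^3 + TV/(1+r)^3
    = 35536.90037 + 37143.27317 + 38822.25877 + 651068.37244 = 762570.80475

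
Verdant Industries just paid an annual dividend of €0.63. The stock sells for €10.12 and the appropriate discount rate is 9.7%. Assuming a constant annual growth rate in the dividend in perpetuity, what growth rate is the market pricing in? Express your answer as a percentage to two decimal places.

3.27%

P = D₀(1+g)/(r−g) ⇒ P(r−g) = D₀(1+g) ⇒ g(P+D₀) = P·r − D₀
g = (P·r − D₀)/(P + D₀) = (€10.12×0.097 − €0.63) / (€10.12 + €0.63) = 0.032711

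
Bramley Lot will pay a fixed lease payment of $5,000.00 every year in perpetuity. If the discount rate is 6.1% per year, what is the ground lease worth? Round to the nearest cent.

Level perpetuity: PV = C / r = $5,000.00 / 0.061 = $81,967.21

$81967.21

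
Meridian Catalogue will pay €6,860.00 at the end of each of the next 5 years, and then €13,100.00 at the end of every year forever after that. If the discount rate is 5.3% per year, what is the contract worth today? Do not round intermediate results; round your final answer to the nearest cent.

PV of 5-year annuity: €6,860.00 × [1 − (1+0.053)^−5] / 0.053 = 29455.51440
Perpetuity value at year 5: €13,100.00 / 0.053 = 247169.81132
PV of perpetuity: 247169.81132 / (1+0.053)^5 = 190920.94272
Total PV = 29455.51440 + 190920.94272 = 220376.45711

€220376.46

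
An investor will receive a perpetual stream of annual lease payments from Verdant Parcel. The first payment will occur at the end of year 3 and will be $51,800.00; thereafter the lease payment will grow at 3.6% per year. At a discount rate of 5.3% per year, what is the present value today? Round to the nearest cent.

Value at end of year 2: C₁ / (r − g) = $51,800.00 / (0.053 − 0.036) = $3,047,058.8235
Discount to today: PV = $3,047,058.8235 / (1 + 0.053)^2 = $3,047,058.8235 / 1.108809 = $2,748,046.62

$2748046.62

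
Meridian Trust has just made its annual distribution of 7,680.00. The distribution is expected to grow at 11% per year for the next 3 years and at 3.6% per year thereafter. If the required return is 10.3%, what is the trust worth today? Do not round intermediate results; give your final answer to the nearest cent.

D_1 = 8524.80000
D_2 = 9462.52800
D_3 = 10503.40608
Terminal value at year 3: TV = D_3×(1+g_2)/(r−g_2) = 10881.52870/0.067 = 162410.87610
P_0 = D_1/(1+r)^1 + D_2/(1+r)^2 + D_3/(1+r)^3 + TV/(1+r)^3
    = 7728.73980 + 7777.78892 + 7827.14932 + 121028.75666 = 144362.43471

144362.43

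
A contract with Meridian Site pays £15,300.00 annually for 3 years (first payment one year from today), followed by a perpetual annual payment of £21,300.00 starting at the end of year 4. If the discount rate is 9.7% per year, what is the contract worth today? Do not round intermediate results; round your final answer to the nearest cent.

PV of 3-year annuity: £15,300.00 × [1 − (1+0.097)^−3] / 0.097 = 38250.69327
Perpetuity value at year 3: £21,300.00 / 0.097 = 219587.62887
PV of perpetuity: 219587.62887 / (1+0.097)^3 = 166336.66373
Total PV = 38250.69327 + 166336.66373 = 204587.35700

£204587.36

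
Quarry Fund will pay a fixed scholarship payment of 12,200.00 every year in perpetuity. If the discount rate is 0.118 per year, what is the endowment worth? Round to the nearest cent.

Level perpetuity: PV = C / r = 12,200.00 / 0.118 = 103,389.83

103389.83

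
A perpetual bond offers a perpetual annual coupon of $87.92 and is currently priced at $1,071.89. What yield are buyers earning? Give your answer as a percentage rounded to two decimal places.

8.20%

P = C/r ⇒ r = C/P = $87.92/$1,071.89 = 0.082023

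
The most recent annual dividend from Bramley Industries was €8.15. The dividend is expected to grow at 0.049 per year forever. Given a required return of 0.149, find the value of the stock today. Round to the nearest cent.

€85.49

D₁ = D₀ × (1 + g) = €8.15 × 1.049 = €8.5494
Growing perpetuity: P = D₁ / (r − g) = €8.5494 / (0.149 − 0.049) = €85.49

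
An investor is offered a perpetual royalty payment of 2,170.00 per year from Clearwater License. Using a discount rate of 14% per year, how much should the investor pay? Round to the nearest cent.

15500.00

Level perpetuity: PV = C / r = 2,170.00 / 0.14 = 15,500.00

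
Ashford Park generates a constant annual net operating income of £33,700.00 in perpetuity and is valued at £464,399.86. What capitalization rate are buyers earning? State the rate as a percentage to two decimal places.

7.26%

P = C/r ⇒ r = C/P = £33,700.00/£464,399.86 = 0.072567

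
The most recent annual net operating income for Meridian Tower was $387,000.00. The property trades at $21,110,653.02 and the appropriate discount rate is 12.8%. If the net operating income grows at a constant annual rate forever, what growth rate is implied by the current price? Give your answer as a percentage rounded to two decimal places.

P = D₀(1+g)/(r−g) ⇒ P(r−g) = D₀(1+g) ⇒ g(P+D₀) = P·r − D₀
g = (P·r − D₀)/(P + D₀) = ($21,110,653.02×0.128 − $387,000.00) / ($21,110,653.02 + $387,000.00) = 0.107694

10.77%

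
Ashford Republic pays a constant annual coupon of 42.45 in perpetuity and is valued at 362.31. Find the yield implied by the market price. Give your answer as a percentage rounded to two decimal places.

P = C/r ⇒ r = C/P = 42.45/362.31 = 0.117165

11.72%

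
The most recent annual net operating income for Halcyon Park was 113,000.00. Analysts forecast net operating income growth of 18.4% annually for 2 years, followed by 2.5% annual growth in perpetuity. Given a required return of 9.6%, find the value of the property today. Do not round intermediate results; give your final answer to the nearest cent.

D_1 = 133792.00000
D_2 = 158409.72800
Terminal value at year 2: TV = D_2×(1+g_2)/(r−g_2) = 162369.97120/0.071 = 2286901.00282
P_0 = D_1/(1+r)^1 + D_2/(1+r)^2 + TV/(1+r)^2
    = 122072.99270 + 131874.47387 + 1903821.62976 = 2157769.09633

2157769.10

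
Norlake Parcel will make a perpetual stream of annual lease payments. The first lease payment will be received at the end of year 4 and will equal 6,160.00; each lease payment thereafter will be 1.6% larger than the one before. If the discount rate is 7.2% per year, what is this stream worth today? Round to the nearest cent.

89291.13

Value at end of year 3: C₁ / (r − g) = 6,160.00 / (0.072 − 0.016) = 110,000.0000
Discount to today: PV = 110,000.0000 / (1 + 0.072)^3 = 110,000.0000 / 1.231925 = 89,291.13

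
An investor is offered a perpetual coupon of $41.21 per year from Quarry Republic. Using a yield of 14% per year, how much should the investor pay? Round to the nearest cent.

Level perpetuity: PV = C / r = $41.21 / 0.14 = $294.36

$294.36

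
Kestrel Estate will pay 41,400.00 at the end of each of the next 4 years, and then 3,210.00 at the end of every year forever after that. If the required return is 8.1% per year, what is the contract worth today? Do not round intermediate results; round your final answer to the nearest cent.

165838.71

PV of 4-year annuity: 41,400.00 × [1 − (1+0.081)^−4] / 0.081 = 136817.38597
Perpetuity value at year 4: 3,210.00 / 0.081 = 39629.62963
PV of perpetuity: 39629.62963 / (1+0.081)^4 = 29021.32507
Total PV = 136817.38597 + 29021.32507 = 165838.71104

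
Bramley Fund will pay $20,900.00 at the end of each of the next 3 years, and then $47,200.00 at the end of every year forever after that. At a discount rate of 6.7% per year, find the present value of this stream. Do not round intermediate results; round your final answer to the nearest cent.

PV of 3-year annuity: $20,900.00 × [1 − (1+0.067)^−3] / 0.067 = 55150.22883
Perpetuity value at year 3: $47,200.00 / 0.067 = 704477.61194
PV of perpetuity: 704477.61194 / (1+0.067)^3 = 579927.81287
Total PV = 55150.22883 + 579927.81287 = 635078.04170

$635078.04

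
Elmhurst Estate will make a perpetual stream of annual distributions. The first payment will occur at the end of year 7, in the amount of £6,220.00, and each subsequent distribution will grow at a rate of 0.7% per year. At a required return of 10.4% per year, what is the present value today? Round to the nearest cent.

£35416.38

Value at end of year 6: C₁ / (r − g) = £6,220.00 / (0.104 − 0.007) = £64,123.7113
Discount to today: PV = £64,123.7113 / (1 + 0.104)^6 = £64,123.7113 / 1.810566 = £35,416.38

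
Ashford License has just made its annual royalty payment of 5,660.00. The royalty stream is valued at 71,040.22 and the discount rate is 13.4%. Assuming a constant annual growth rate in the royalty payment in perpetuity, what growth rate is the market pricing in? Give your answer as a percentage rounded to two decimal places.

P = D₀(1+g)/(r−g) ⇒ P(r−g) = D₀(1+g) ⇒ g(P+D₀) = P·r − D₀
g = (P·r − D₀)/(P + D₀) = (71,040.22×0.134 − 5,660.00) / (71,040.22 + 5,660.00) = 0.050318

5.03%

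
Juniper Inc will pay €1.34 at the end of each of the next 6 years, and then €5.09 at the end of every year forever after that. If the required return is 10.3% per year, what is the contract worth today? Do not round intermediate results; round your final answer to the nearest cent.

€33.23

PV of 6-year annuity: €1.34 × [1 − (1+0.103)^−6] / 0.103 = 5.78510
Perpetuity value at year 6: €5.09 / 0.103 = 49.41748
PV of perpetuity: 49.41748 / (1+0.103)^6 = 27.44274
Total PV = 5.78510 + 27.44274 = 33.22784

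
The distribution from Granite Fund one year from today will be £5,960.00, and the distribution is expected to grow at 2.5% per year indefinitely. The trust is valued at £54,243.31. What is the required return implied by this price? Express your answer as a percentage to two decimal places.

13.49%

P = D₁/(r − g) ⇒ r = D₁/P + g = £5,960.0000/£54,243.31 + 0.025 = 0.109875 + 0.025 = 0.134875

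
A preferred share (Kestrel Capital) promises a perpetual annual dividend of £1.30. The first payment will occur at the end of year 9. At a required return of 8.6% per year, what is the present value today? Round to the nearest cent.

£7.81

Value at end of year 8: C / r = £1.30 / 0.086 = £15.1163
Discount to today: PV = £15.1163 / (1 + 0.086)^8 = £15.1163 / 1.934811 = £7.81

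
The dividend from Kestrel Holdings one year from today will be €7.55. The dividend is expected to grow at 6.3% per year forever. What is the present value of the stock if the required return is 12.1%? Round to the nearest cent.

Growing perpetuity: P = D₁ / (r − g) = €7.5500 / (0.121 − 0.063) = €130.17

€130.17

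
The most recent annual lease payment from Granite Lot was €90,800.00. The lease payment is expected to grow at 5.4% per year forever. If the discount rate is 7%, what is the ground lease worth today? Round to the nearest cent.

D₁ = D₀ × (1 + g) = €90,800.00 × 1.054 = €95,703.2000
Growing perpetuity: P = D₁ / (r − g) = €95,703.2000 / (0.07 − 0.054) = €5,981,450.00

€5981450.00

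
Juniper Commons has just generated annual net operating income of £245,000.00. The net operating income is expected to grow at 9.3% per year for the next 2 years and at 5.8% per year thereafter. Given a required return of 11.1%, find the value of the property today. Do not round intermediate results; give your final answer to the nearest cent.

D_1 = 267785.00000
D_2 = 292689.00500
Terminal value at year 2: TV = D_2×(1+g_2)/(r−g_2) = 309664.96729/0.053 = 5842735.23189
P_0 = D_1/(1+r)^1 + D_2/(1+r)^2 + TV/(1+r)^2
    = 241030.60306 + 237125.51678 + 4733562.20293 = 5211718.32278

£5211718.32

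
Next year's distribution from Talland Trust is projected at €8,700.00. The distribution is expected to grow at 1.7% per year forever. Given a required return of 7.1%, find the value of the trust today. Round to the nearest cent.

€161111.11

Growing perpetuity: P = D₁ / (r − g) = €8,700.0000 / (0.071 − 0.017) = €161,111.11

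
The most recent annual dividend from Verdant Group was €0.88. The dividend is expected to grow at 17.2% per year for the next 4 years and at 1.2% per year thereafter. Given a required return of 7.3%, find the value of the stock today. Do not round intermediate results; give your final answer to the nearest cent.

€25.19

D_1 = 1.03136
D_2 = 1.20875
D_3 = 1.41666
D_4 = 1.66033
Terminal value at year 4: TV = D_4×(1+g_2)/(r−g_2) = 1.68025/0.061 = 27.54506
P_0 = D_1/(1+r)^1 + D_2/(1+r)^2 + D_3/(1+r)^3 + D_4/(1+r)^4 + TV/(1+r)^4
    = 0.96119 + 1.04988 + 1.14674 + 1.25255 + 20.77997 = 25.19033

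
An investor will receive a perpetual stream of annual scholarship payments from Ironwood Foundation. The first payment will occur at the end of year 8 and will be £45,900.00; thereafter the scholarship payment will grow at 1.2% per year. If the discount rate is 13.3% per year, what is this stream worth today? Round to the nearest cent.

£158277.05

Value at end of year 7: C₁ / (r − g) = £45,900.00 / (0.133 − 0.012) = £379,338.8430
Discount to today: PV = £379,338.8430 / (1 + 0.133)^7 = £379,338.8430 / 2.396676 = £158,277.05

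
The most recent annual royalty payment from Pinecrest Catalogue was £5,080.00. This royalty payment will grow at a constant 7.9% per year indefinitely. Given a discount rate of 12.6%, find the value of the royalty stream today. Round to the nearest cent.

£116623.83

D₁ = D₀ × (1 + g) = £5,080.00 × 1.079 = £5,481.3200
Growing perpetuity: P = D₁ / (r − g) = £5,481.3200 / (0.126 − 0.079) = £116,623.83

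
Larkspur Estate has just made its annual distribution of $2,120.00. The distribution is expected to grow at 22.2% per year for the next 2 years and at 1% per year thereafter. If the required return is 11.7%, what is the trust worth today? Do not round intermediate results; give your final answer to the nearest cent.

D_1 = 2590.64000
D_2 = 3165.76208
Terminal value at year 2: TV = D_2×(1+g_2)/(r−g_2) = 3197.41970/0.107 = 29882.42711
P_0 = D_1/(1+r)^1 + D_2/(1+r)^2 + TV/(1+r)^2
    = 2319.28380 + 2537.30063 + 23950.22086 = 28806.80528

$28806.81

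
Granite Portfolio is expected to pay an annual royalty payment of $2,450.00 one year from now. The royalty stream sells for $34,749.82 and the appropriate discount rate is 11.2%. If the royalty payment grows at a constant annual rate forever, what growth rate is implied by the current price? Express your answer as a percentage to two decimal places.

P = D₁/(r−g) ⇒ g = r − D₁/P = 0.112 − $2,450.00/$34,749.82 = 0.041496

4.15%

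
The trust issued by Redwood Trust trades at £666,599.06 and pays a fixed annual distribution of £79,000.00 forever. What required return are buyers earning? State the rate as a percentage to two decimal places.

P = C/r ⇒ r = C/P = £79,000.00/£666,599.06 = 0.118512

11.85%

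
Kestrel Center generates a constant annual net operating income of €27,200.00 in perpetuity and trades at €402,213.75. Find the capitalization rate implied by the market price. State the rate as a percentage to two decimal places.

P = C/r ⇒ r = C/P = €27,200.00/€402,213.75 = 0.067626

6.76%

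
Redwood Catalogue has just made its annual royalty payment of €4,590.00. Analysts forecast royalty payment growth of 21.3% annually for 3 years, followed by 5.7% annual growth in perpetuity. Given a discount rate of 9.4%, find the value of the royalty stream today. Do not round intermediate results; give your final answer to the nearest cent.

D_1 = 5567.67000
D_2 = 6753.58371
D_3 = 8192.09704
Terminal value at year 3: TV = D_3×(1+g_2)/(r−g_2) = 8659.04657/0.037 = 234028.28572
P_0 = D_1/(1+r)^1 + D_2/(1+r)^2 + D_3/(1+r)^3 + TV/(1+r)^3
    = 5089.27788 + 5642.86478 + 6256.66817 + 178737.79065 = 195726.60148

€195726.60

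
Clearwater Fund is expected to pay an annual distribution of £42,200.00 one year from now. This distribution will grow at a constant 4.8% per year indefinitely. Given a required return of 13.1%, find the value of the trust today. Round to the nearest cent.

£508433.73

Growing perpetuity: P = D₁ / (r − g) = £42,200.0000 / (0.131 − 0.048) = £508,433.73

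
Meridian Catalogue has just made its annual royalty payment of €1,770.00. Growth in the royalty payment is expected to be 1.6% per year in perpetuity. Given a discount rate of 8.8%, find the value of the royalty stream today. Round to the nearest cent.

D₁ = D₀ × (1 + g) = €1,770.00 × 1.016 = €1,798.3200
Growing perpetuity: P = D₁ / (r − g) = €1,798.3200 / (0.088 − 0.016) = €24,976.67

€24976.67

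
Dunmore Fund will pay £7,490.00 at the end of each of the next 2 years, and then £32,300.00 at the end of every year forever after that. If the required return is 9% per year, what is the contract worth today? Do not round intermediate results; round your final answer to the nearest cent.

PV of 2-year annuity: £7,490.00 × [1 − (1+0.09)^−2] / 0.09 = 13175.74278
Perpetuity value at year 2: £32,300.00 / 0.09 = 358888.88889
PV of perpetuity: 358888.88889 / (1+0.09)^2 = 302069.59758
Total PV = 13175.74278 + 302069.59758 = 315245.34037

£315245.34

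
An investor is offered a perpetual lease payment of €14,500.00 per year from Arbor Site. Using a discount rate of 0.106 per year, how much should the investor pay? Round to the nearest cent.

€136792.45

Level perpetuity: PV = C / r = €14,500.00 / 0.106 = €136,792.45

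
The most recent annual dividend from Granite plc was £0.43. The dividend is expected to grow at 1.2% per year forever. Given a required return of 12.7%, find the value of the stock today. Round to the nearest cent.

D₁ = D₀ × (1 + g) = £0.43 × 1.012 = £0.4352
Growing perpetuity: P = D₁ / (r − g) = £0.4352 / (0.127 − 0.012) = £3.78

£3.78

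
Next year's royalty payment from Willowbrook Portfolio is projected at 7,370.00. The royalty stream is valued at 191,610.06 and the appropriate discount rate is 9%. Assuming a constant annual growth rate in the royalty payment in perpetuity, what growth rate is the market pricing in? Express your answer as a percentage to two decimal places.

5.15%

P = D₁/(r−g) ⇒ g = r − D₁/P = 0.09 − 7,370.00/191,610.06 = 0.051536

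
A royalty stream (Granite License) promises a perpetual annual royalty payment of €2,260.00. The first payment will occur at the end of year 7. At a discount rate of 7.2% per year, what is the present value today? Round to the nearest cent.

€20682.70

Value at end of year 6: C / r = €2,260.00 / 0.072 = €31,388.8889
Discount to today: PV = €31,388.8889 / (1 + 0.072)^6 = €31,388.8889 / 1.517640 = €20,682.70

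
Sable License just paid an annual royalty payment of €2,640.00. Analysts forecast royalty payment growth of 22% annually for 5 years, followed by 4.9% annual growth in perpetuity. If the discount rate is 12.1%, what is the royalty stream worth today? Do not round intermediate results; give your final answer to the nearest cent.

€75861.62

D_1 = 3220.80000
D_2 = 3929.37600
D_3 = 4793.83872
D_4 = 5848.48324
D_5 = 7135.14955
Terminal value at year 5: TV = D_5×(1+g_2)/(r−g_2) = 7484.77188/0.072 = 103955.16498
P_0 = D_1/(1+r)^1 + D_2/(1+r)^2 + D_3/(1+r)^3 + D_4/(1+r)^4 + D_5/(1+r)^5 + TV/(1+r)^5
    = 2873.14897 + 3126.88827 + 3403.03630 + 3703.57206 + 4030.64934 + 58724.32169 = 75861.61663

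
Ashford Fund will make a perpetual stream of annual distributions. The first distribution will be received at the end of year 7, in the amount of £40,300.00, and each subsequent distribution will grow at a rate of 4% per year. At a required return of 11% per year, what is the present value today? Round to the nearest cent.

£307800.37

Value at end of year 6: C₁ / (r − g) = £40,300.00 / (0.11 − 0.04) = £575,714.2857
Discount to today: PV = £575,714.2857 / (1 + 0.11)^6 = £575,714.2857 / 1.870415 = £307,800.37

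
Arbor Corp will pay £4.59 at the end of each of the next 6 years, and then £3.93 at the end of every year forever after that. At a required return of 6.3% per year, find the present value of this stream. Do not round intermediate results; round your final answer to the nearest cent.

£65.60

PV of 6-year annuity: £4.59 × [1 − (1+0.063)^−6] / 0.063 = 22.35933
Perpetuity value at year 6: £3.93 / 0.063 = 62.38095
PV of perpetuity: 62.38095 / (1+0.063)^6 = 43.23669
Total PV = 22.35933 + 43.23669 = 65.59602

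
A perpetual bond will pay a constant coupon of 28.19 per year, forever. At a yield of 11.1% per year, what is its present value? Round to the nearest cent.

Level perpetuity: PV = C / r = 28.19 / 0.111 = 253.96

253.96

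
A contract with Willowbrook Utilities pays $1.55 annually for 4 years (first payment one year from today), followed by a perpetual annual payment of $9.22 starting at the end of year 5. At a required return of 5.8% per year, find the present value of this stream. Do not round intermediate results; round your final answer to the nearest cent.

$132.27

PV of 4-year annuity: $1.55 × [1 − (1+0.058)^−4] / 0.058 = 5.39560
Perpetuity value at year 4: $9.22 / 0.058 = 158.96552
PV of perpetuity: 158.96552 / (1+0.058)^4 = 126.87038
Total PV = 5.39560 + 126.87038 = 132.26599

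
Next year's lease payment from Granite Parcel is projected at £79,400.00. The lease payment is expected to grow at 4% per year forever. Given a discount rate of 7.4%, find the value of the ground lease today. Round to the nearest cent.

£2335294.12

Growing perpetuity: P = D₁ / (r − g) = £79,400.0000 / (0.074 − 0.04) = £2,335,294.12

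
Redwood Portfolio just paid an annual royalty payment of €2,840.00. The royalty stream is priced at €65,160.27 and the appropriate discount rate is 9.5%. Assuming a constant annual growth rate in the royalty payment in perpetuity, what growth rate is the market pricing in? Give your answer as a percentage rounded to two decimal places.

4.93%

P = D₀(1+g)/(r−g) ⇒ P(r−g) = D₀(1+g) ⇒ g(P+D₀) = P·r − D₀
g = (P·r − D₀)/(P + D₀) = (€65,160.27×0.095 − €2,840.00) / (€65,160.27 + €2,840.00) = 0.049268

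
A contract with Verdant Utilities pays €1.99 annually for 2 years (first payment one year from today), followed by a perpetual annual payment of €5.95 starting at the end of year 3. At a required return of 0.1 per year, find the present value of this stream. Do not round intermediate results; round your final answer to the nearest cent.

PV of 2-year annuity: €1.99 × [1 − (1+0.1)^−2] / 0.1 = 3.45372
Perpetuity value at year 2: €5.95 / 0.1 = 59.50000
PV of perpetuity: 59.50000 / (1+0.1)^2 = 49.17355
Total PV = 3.45372 + 49.17355 = 52.62727

€52.63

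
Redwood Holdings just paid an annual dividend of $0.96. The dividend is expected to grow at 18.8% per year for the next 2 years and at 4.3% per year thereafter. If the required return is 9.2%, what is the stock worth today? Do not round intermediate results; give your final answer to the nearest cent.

$26.37

D_1 = 1.14048
D_2 = 1.35489
Terminal value at year 2: TV = D_2×(1+g_2)/(r−g_2) = 1.41315/0.049 = 28.83981
P_0 = D_1/(1+r)^1 + D_2/(1+r)^2 + TV/(1+r)^2
    = 1.04440 + 1.13621 + 24.18505 = 26.36566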